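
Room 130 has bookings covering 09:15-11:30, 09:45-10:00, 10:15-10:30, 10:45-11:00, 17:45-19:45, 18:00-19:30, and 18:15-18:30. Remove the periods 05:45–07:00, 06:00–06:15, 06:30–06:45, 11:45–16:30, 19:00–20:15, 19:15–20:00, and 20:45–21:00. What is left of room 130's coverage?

09:15–11:30, 17:45–19:00

Merge the first list: 09:15–11:30, 17:45–19:45.
Merge the second list: 05:45–07:00, 11:45–16:30, 19:00–20:15, 20:45–21:00.
09:15–11:30 is untouched.
17:45–19:45 with B removed leaves 17:45–19:00.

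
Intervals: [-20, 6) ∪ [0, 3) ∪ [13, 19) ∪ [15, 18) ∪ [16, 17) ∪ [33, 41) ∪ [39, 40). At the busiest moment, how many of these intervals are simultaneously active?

3

Walk the sorted start/end points keeping a running depth.
The depth first hits 3 at 16.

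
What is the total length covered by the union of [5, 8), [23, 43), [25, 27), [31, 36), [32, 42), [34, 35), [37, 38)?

Merged: [5, 8), [23, 43).
Lengths: 3 + 20 = 23.

23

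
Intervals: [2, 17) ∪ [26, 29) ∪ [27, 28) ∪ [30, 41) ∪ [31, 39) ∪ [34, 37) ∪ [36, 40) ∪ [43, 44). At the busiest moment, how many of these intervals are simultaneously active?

4

Walk the sorted start/end points keeping a running depth.
The depth first hits 4 at 36.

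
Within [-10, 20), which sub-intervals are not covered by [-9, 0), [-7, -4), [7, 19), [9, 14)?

After merging, the occupied span is [-9, 0), [7, 19).
Complement within [-10, 20): [-10, -9), [0, 7), [19, 20).

[-10, -9) ∪ [0, 7) ∪ [19, 20)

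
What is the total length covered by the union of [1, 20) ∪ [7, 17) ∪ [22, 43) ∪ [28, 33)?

Merged: [1, 20), [22, 43).
Lengths: 19 + 21 = 40.

40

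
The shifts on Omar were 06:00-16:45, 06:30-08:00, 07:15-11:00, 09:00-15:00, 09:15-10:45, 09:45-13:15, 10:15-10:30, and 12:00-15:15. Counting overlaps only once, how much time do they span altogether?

Merged: 06:00–16:45.
Length: 10 h 45 min.

10 h 45 min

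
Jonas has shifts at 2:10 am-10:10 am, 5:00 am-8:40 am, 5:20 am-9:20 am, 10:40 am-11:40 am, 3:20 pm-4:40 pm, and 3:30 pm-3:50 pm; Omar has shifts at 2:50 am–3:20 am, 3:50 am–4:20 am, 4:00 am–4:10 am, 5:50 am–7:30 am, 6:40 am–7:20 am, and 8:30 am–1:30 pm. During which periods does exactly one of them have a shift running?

2:10 am–2:50 am, 3:20 am–3:50 am, 4:20 am–5:50 am, 7:30 am–8:30 am, 10:10 am–10:40 am, 11:40 am–1:30 pm, 3:20 pm–4:40 pm

Merge the first list: 2:10 am–10:10 am, 10:40 am–11:40 am, 3:20 pm–4:40 pm.
Merge the second list: 2:50 am–3:20 am, 3:50 am–4:20 am, 5:50 am–7:30 am, 8:30 am–1:30 pm.
A but not B: 2:10 am–2:50 am, 3:20 am–3:50 am, 4:20 am–5:50 am, 7:30 am–8:30 am, 3:20 pm–4:40 pm.
B but not A: 10:10 am–10:40 am, 11:40 am–1:30 pm.
Combining gives A △ B.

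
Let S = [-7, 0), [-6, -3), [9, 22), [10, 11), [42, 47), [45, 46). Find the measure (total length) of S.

Merged: [-7, 0), [9, 22), [42, 47).
Lengths: 7 + 13 + 5 = 25.

25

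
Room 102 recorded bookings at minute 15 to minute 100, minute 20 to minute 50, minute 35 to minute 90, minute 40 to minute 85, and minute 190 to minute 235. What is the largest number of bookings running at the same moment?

Walk the sorted start/end points keeping a running depth.
The depth first hits 4 at minute 40.

4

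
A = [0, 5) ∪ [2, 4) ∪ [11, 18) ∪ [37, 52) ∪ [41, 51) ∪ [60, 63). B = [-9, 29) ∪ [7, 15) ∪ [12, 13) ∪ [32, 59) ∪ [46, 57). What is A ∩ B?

A, merged: [0, 5), [11, 18), [37, 52), [60, 63).
B, merged: [-9, 29), [32, 59).
[0, 5) ∩ B → [0, 5).
[11, 18) ∩ B → [11, 18).
[37, 52) ∩ B → [37, 52).
[60, 63) meets no B interval.

[0, 5) ∪ [11, 18) ∪ [37, 52)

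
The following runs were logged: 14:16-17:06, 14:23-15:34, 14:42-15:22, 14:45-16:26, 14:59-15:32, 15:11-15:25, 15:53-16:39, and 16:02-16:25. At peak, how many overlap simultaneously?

Sweep endpoints in order; track running count of active intervals.
Peak of 6 reached at 15:11.

6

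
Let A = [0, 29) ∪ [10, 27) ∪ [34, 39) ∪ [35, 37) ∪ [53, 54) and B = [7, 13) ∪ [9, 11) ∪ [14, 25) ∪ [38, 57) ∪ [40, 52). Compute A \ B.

Merge the first list: [0, 29), [34, 39), [53, 54).
Merge the second list: [7, 13), [14, 25), [38, 57).
[0, 29) \ B = [0, 7), [13, 14), [25, 29).
[34, 39) \ B = [34, 38).
[53, 54): entirely removed.

[0, 7) ∪ [13, 14) ∪ [25, 29) ∪ [34, 38)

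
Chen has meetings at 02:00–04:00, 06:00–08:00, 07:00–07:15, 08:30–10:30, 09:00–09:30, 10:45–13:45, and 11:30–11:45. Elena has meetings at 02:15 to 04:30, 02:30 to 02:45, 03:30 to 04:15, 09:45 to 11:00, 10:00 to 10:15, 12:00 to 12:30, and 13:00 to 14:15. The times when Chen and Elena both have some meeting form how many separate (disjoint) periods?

5

Merge the first list: 02:00–04:00, 06:00–08:00, 08:30–10:30, 10:45–13:45.
Merge the second list: 02:15–04:30, 09:45–11:00, 12:00–12:30, 13:00–14:15.
A ∩ B = 02:15–04:00, 09:45–10:30, 10:45–11:00, 12:00–12:30, 13:00–13:45.
That is 5 disjoint pieces.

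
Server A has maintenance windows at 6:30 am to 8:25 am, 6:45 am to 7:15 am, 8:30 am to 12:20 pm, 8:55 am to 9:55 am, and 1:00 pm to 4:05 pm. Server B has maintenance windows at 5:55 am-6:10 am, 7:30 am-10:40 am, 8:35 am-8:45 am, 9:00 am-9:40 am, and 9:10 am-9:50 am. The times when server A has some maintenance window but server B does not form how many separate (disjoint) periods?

Merge the first list: 6:30 am-8:25 am, 8:30 am-12:20 pm, 1:00 pm-4:05 pm.
Merge the second list: 5:55 am-6:10 am, 7:30 am-10:40 am.
A \ B = 6:30 am-7:30 am, 10:40 am-12:20 pm, 1:00 pm-4:05 pm.
That is 3 disjoint pieces.

3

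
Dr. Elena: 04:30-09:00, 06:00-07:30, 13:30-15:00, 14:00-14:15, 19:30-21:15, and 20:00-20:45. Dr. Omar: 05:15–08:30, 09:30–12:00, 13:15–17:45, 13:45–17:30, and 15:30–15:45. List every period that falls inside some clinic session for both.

Merge the first list: 04:30–09:00, 13:30–15:00, 19:30–21:15.
Merge the second list: 05:15–08:30, 09:30–12:00, 13:15–17:45.
04:30–09:00 overlaps B on 05:15–08:30.
13:30–15:00 overlaps B on 13:30–15:00.
19:30–21:15 falls entirely outside B.

05:15–08:30, 13:30–15:00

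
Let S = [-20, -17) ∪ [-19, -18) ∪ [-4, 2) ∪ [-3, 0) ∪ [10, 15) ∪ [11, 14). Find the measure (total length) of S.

14

Merged: [-20, -17), [-4, 2), [10, 15).
Lengths: 3 + 6 + 5 = 14.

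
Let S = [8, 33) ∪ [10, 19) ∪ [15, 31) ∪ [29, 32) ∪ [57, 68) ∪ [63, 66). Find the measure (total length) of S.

36

Merged: [8, 33), [57, 68).
Lengths: 25 + 11 = 36.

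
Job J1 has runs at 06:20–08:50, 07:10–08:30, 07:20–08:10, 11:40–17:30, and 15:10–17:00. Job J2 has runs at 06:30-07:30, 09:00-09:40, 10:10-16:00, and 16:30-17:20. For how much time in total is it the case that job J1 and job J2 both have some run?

First set merges to 06:20-08:50, 11:40-17:30.
A ∩ B = 06:30-07:30, 11:40-16:00, 16:30-17:20.
Total: 1 h + 4 h 20 min + 50 min = 6 h 10 min.

6 h 10 min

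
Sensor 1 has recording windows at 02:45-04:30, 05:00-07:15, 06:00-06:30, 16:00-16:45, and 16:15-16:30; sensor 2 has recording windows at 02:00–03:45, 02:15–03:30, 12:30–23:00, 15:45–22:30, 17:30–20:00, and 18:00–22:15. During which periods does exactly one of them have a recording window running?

First set merges to 02:45–04:30, 05:00–07:15, 16:00–16:45.
Second set merges to 02:00–03:45, 12:30–23:00.
A \ B = 03:45–04:30, 05:00–07:15.
B \ A = 02:00–02:45, 12:30–16:00, 16:45–23:00.
Union of the two gives the symmetric difference.

02:00–02:45, 03:45–04:30, 05:00–07:15, 12:30–16:00, 16:45–23:00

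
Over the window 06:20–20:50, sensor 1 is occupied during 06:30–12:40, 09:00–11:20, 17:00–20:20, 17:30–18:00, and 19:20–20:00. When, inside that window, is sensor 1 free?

After merging, the occupied span is 06:30–12:40, 17:00–20:20.
Gaps within 06:20–20:50: 06:20–06:30, 12:40–17:00, 20:20–20:50.

06:20–06:30, 12:40–17:00, 20:20–20:50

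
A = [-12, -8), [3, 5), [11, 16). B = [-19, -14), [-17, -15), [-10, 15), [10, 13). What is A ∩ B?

[-10, -8) ∪ [3, 5) ∪ [11, 15)

B, merged: [-19, -14), [-10, 15).
[-12, -8) overlaps B on [-10, -8).
[3, 5) overlaps B on [3, 5).
[11, 16) overlaps B on [11, 15).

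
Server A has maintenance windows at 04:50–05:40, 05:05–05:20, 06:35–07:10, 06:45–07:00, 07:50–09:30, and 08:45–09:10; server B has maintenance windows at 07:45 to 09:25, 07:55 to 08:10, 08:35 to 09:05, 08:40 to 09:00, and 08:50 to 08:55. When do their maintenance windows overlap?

First set merges to 04:50–05:40, 06:35–07:10, 07:50–09:30.
Second set merges to 07:45–09:25.
04:50–05:40: no overlap with the second set.
06:35–07:10: no overlap with the second set.
07:50–09:30 meets the second set on 07:50–09:25.

07:50–09:25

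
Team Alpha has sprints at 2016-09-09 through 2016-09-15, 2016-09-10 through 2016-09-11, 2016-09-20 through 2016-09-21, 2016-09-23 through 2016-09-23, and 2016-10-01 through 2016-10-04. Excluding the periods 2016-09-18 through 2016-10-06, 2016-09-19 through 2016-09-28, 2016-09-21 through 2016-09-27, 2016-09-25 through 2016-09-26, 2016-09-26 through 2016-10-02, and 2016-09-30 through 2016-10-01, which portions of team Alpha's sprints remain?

2016-09-09 through 2016-09-15

First set merges to 2016-09-09 through 2016-09-15, 2016-09-20 through 2016-09-21, 2016-09-23 through 2016-09-23, 2016-10-01 through 2016-10-04.
Second set merges to 2016-09-18 through 2016-10-06.
2016-09-09 through 2016-09-15: no B overlap → unchanged.
2016-09-20 through 2016-09-21: fully covered by B → removed.
2016-09-23 through 2016-09-23: fully covered by B → removed.
2016-10-01 through 2016-10-04: fully covered by B → removed.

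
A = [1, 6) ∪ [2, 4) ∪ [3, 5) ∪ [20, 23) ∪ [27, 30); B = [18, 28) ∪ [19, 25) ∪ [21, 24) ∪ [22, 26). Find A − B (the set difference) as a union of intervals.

Merge the first list: [1, 6), [20, 23), [27, 30).
Merge the second list: [18, 28).
[1, 6): no B overlap → unchanged.
[20, 23): fully covered by B → removed.
[27, 30) minus B → [28, 30).

[1, 6) ∪ [28, 30)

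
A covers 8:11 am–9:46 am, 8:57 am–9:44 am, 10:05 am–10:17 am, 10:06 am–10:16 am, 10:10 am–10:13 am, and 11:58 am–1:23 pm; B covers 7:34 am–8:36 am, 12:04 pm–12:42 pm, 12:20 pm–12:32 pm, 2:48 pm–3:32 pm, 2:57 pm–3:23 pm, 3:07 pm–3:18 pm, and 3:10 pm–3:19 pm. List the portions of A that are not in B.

8:36 am–9:46 am, 10:05 am–10:17 am, 11:58 am–12:04 pm, 12:42 pm–1:23 pm

First set merges to 8:11 am–9:46 am, 10:05 am–10:17 am, 11:58 am–1:23 pm.
Second set merges to 7:34 am–8:36 am, 12:04 pm–12:42 pm, 2:48 pm–3:32 pm.
8:11 am–9:46 am \ B = 8:36 am–9:46 am.
10:05 am–10:17 am: nothing removed.
11:58 am–1:23 pm \ B = 11:58 am–12:04 pm, 12:42 pm–1:23 pm.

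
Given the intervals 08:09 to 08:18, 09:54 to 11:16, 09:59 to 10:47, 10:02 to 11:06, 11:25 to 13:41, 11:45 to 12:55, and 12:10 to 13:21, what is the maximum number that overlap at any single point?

Walk the sorted start/end points keeping a running depth.
The depth first hits 3 at 10:02.

3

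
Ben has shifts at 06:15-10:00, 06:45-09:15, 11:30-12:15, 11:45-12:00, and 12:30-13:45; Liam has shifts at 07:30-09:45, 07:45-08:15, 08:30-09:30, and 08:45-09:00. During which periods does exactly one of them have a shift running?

A, merged: 06:15–10:00, 11:30–12:15, 12:30–13:45.
B, merged: 07:30–09:45.
A \ B = 06:15–07:30, 09:45–10:00, 11:30–12:15, 12:30–13:45.
B \ A = none.
Union of the two gives the symmetric difference.

06:15–07:30, 09:45–10:00, 11:30–12:15, 12:30–13:45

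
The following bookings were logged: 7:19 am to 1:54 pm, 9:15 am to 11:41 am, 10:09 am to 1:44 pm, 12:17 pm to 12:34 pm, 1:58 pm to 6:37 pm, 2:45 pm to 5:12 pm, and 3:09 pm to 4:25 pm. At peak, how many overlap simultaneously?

3

Walk the sorted start/end points keeping a running depth.
The depth first hits 3 at 10:09 am.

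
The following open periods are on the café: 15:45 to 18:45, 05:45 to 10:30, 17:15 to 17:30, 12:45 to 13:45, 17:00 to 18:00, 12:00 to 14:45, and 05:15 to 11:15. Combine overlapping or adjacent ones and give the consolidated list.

Sort by start: 05:15–11:15, 05:45–10:30, 12:00–14:45, 12:45–13:45, 15:45–18:45, 17:00–18:00, 17:15–17:30.
05:45–10:30 overlaps/touches 05:15–11:15 → extend to 05:15–11:15.
12:00–14:45 is disjoint → start new block.
12:45–13:45 overlaps/touches 12:00–14:45 → extend to 12:00–14:45.
15:45–18:45 is disjoint → start new block.
17:00–18:00 overlaps/touches 15:45–18:45 → extend to 15:45–18:45.
17:15–17:30 overlaps/touches 15:45–18:45 → extend to 15:45–18:45.

05:15–11:15, 12:00–14:45, 15:45–18:45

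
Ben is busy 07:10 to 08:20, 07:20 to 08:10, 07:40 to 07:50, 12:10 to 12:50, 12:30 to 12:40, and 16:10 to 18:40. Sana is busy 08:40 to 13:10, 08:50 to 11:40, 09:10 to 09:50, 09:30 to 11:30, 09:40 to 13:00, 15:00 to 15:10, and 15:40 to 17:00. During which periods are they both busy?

12:10–12:50, 16:10–17:00

Merge the first list: 07:10–08:20, 12:10–12:50, 16:10–18:40.
Merge the second list: 08:40–13:10, 15:00–15:10, 15:40–17:00.
07:10–08:20 meets no B interval.
12:10–12:50 ∩ B → 12:10–12:50.
16:10–18:40 ∩ B → 16:10–17:00.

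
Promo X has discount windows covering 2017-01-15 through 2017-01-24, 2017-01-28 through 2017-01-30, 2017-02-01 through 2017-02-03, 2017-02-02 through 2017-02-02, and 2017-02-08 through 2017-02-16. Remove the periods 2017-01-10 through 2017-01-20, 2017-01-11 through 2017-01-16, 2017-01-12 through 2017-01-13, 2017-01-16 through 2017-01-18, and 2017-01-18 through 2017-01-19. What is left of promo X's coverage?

Merge the first list: 2017-01-15 through 2017-01-24, 2017-01-28 through 2017-01-30, 2017-02-01 through 2017-02-03, 2017-02-08 through 2017-02-16.
Merge the second list: 2017-01-10 through 2017-01-20.
2017-01-15 through 2017-01-24 \ B = 2017-01-21 through 2017-01-24.
2017-01-28 through 2017-01-30: nothing removed.
2017-02-01 through 2017-02-03: nothing removed.
2017-02-08 through 2017-02-16: nothing removed.

2017-01-21 through 2017-01-24, 2017-01-28 through 2017-01-30, 2017-02-01 through 2017-02-03, 2017-02-08 through 2017-02-16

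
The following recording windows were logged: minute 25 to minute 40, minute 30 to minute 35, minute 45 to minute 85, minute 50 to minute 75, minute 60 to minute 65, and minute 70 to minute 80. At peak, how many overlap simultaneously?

3

Walk the sorted start/end points keeping a running depth.
The depth first hits 3 at minute 60.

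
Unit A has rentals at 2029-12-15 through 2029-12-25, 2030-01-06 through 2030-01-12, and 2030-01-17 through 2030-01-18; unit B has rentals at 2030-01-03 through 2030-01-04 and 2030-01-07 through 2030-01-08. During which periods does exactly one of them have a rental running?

2029-12-15 through 2029-12-25, 2030-01-03 through 2030-01-04, 2030-01-06 through 2030-01-06, 2030-01-09 through 2030-01-12, 2030-01-17 through 2030-01-18

A \ B = 2029-12-15 through 2029-12-25, 2030-01-06 through 2030-01-06, 2030-01-09 through 2030-01-12, 2030-01-17 through 2030-01-18.
B \ A = 2030-01-03 through 2030-01-04.
Union of the two gives the symmetric difference.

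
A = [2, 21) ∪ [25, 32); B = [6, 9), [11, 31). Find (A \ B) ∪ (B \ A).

A \ B = [2, 6), [9, 11), [31, 32).
B \ A = [21, 25).
Union of the two gives the symmetric difference.

[2, 6) ∪ [9, 11) ∪ [21, 25) ∪ [31, 32)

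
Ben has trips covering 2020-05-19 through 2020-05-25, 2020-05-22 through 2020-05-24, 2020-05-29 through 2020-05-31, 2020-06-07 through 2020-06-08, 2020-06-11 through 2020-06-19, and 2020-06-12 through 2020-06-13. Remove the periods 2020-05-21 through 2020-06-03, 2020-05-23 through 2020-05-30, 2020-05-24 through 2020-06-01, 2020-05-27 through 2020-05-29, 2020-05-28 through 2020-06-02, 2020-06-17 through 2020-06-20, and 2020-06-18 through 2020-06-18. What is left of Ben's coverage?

First set merges to 2020-05-19 through 2020-05-25, 2020-05-29 through 2020-05-31, 2020-06-07 through 2020-06-08, 2020-06-11 through 2020-06-19.
Second set merges to 2020-05-21 through 2020-06-03, 2020-06-17 through 2020-06-20.
2020-05-19 through 2020-05-25 \ B = 2020-05-19 through 2020-05-20.
2020-05-29 through 2020-05-31: entirely removed.
2020-06-07 through 2020-06-08: nothing removed.
2020-06-11 through 2020-06-19 \ B = 2020-06-11 through 2020-06-16.

2020-05-19 through 2020-05-20, 2020-06-07 through 2020-06-08, 2020-06-11 through 2020-06-16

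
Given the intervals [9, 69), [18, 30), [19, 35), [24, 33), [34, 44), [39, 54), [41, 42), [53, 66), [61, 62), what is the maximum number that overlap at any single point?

At 24, 4 of the intervals are simultaneously active.
No point has more.

4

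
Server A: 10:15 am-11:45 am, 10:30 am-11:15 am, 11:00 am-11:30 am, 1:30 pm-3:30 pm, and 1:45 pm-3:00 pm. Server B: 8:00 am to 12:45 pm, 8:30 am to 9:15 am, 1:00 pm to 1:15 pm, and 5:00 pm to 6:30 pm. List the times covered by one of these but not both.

First set merges to 10:15 am–11:45 am, 1:30 pm–3:30 pm.
Second set merges to 8:00 am–12:45 pm, 1:00 pm–1:15 pm, 5:00 pm–6:30 pm.
A \ B = 1:30 pm–3:30 pm.
B \ A = 8:00 am–10:15 am, 11:45 am–12:45 pm, 1:00 pm–1:15 pm, 5:00 pm–6:30 pm.
Union of the two gives the symmetric difference.

8:00 am–10:15 am, 11:45 am–12:45 pm, 1:00 pm–1:15 pm, 1:30 pm–3:30 pm, 5:00 pm–6:30 pm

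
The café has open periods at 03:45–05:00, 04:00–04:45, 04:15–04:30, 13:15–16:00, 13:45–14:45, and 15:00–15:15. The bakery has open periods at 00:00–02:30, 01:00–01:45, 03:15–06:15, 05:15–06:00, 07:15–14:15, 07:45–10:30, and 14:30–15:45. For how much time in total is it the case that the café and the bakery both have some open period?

3 h 30 min

First set merges to 03:45–05:00, 13:15–16:00.
Second set merges to 00:00–02:30, 03:15–06:15, 07:15–14:15, 14:30–15:45.
A ∩ B = 03:45–05:00, 13:15–14:15, 14:30–15:45.
Total: 1 h 15 min + 1 h + 1 h 15 min = 3 h 30 min.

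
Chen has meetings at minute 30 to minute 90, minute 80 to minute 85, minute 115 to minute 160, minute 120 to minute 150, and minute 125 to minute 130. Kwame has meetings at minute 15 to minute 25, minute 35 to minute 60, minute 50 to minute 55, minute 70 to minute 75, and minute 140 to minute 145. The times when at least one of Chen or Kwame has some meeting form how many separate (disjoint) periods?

3

First set merges to minute 30 to minute 90, minute 115 to minute 160.
Second set merges to minute 15 to minute 25, minute 35 to minute 60, minute 70 to minute 75, minute 140 to minute 145.
A ∪ B = minute 15 to minute 25, minute 30 to minute 90, minute 115 to minute 160.
That is 3 disjoint pieces.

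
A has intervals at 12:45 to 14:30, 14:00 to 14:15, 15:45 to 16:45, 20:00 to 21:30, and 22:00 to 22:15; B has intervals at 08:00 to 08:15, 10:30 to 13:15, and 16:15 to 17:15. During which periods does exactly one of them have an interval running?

08:00-08:15, 10:30-12:45, 13:15-14:30, 15:45-16:15, 16:45-17:15, 20:00-21:30, 22:00-22:15

A, merged: 12:45-14:30, 15:45-16:45, 20:00-21:30, 22:00-22:15.
A but not B: 13:15-14:30, 15:45-16:15, 20:00-21:30, 22:00-22:15.
B but not A: 08:00-08:15, 10:30-12:45, 16:45-17:15.
Combining gives A △ B.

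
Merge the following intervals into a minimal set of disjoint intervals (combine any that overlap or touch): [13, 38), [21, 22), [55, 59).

[13, 38) ∪ [55, 59)

[21, 22) overlaps/touches [13, 38) → extend to [13, 38).
[55, 59) is disjoint → start new block.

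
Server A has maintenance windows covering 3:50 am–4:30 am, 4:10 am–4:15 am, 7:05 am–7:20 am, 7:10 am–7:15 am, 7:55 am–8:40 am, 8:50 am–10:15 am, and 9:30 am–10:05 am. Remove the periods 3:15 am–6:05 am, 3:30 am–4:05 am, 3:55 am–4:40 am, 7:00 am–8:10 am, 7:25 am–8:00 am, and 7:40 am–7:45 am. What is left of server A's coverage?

8:10 am–8:40 am, 8:50 am–10:15 am

First set merges to 3:50 am–4:30 am, 7:05 am–7:20 am, 7:55 am–8:40 am, 8:50 am–10:15 am.
Second set merges to 3:15 am–6:05 am, 7:00 am–8:10 am.
3:50 am–4:30 am: fully covered by B → removed.
7:05 am–7:20 am: fully covered by B → removed.
7:55 am–8:40 am minus B → 8:10 am–8:40 am.
8:50 am–10:15 am: no B overlap → unchanged.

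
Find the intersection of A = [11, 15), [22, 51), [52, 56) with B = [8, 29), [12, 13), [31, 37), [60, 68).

[11, 15) ∪ [22, 29) ∪ [31, 37)

Second set merges to [8, 29), [31, 37), [60, 68).
[11, 15) overlaps B on [11, 15).
[22, 51) overlaps B on [22, 29), [31, 37).
[52, 56) falls entirely outside B.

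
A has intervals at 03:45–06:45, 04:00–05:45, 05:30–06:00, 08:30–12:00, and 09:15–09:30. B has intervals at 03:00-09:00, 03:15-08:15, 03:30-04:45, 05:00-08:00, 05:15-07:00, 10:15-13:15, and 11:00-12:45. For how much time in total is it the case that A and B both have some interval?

First set merges to 03:45–06:45, 08:30–12:00.
Second set merges to 03:00–09:00, 10:15–13:15.
A ∩ B = 03:45–06:45, 08:30–09:00, 10:15–12:00.
Total: 3 h + 30 min + 1 h 45 min = 5 h 15 min.

5 h 15 min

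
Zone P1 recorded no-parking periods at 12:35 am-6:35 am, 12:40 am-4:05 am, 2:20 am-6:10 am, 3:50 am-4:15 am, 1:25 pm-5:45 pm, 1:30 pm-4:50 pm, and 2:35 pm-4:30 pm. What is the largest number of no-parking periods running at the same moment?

Sweep endpoints in order; track running count of active intervals.
Peak of 4 reached at 3:50 am.

4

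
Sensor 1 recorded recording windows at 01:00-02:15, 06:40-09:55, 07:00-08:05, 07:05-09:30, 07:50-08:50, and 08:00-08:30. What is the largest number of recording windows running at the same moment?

5

Sweep endpoints in order; track running count of active intervals.
Peak of 5 reached at 08:00.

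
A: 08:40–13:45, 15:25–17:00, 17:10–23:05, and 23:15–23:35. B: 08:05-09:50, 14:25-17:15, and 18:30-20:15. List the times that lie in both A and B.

08:40-09:50, 15:25-17:00, 17:10-17:15, 18:30-20:15

08:40-13:45 meets the second set on 08:40-09:50.
15:25-17:00 meets the second set on 15:25-17:00.
17:10-23:05 meets the second set on 17:10-17:15, 18:30-20:15.
23:15-23:35: no overlap with the second set.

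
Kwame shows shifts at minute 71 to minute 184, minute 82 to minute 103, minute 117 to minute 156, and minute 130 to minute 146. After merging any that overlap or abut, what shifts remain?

minute 82 to minute 103 overlaps/touches minute 71 to minute 184 → extend to minute 71 to minute 184.
minute 117 to minute 156 overlaps/touches minute 71 to minute 184 → extend to minute 71 to minute 184.
minute 130 to minute 146 overlaps/touches minute 71 to minute 184 → extend to minute 71 to minute 184.

minute 71 to minute 184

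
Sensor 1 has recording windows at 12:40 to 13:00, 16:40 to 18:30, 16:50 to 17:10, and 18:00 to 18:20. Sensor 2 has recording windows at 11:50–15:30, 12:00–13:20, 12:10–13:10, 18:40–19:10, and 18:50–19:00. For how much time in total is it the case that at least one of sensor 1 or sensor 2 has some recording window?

Merge the first list: 12:40–13:00, 16:40–18:30.
Merge the second list: 11:50–15:30, 18:40–19:10.
A ∪ B = 11:50–15:30, 16:40–18:30, 18:40–19:10.
Total: 3 h 40 min + 1 h 50 min + 30 min = 6 h.

6 h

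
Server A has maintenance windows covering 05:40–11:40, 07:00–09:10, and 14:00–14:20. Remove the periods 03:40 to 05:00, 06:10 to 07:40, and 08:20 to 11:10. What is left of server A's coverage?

05:40–06:10, 07:40–08:20, 11:10–11:40, 14:00–14:20

Merge the first list: 05:40–11:40, 14:00–14:20.
05:40–11:40 minus B → 05:40–06:10, 07:40–08:20, 11:10–11:40.
14:00–14:20: no B overlap → unchanged.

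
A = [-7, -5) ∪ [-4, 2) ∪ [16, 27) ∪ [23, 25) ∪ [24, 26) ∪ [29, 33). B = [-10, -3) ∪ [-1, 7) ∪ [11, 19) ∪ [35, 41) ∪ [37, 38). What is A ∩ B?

[-7, -5) ∪ [-4, -3) ∪ [-1, 2) ∪ [16, 19)

First set merges to [-7, -5), [-4, 2), [16, 27), [29, 33).
Second set merges to [-10, -3), [-1, 7), [11, 19), [35, 41).
[-7, -5) overlaps B on [-7, -5).
[-4, 2) overlaps B on [-4, -3), [-1, 2).
[16, 27) overlaps B on [16, 19).
[29, 33) falls entirely outside B.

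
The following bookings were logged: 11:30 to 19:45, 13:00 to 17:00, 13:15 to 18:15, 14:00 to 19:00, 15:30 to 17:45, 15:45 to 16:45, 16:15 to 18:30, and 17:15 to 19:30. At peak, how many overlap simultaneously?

At 16:15, 7 of the intervals are simultaneously active.
No point has more.

7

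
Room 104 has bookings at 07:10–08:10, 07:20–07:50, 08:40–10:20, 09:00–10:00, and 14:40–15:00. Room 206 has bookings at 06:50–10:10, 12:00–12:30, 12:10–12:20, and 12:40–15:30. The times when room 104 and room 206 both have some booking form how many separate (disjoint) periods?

First set merges to 07:10–08:10, 08:40–10:20, 14:40–15:00.
Second set merges to 06:50–10:10, 12:00–12:30, 12:40–15:30.
A ∩ B = 07:10–08:10, 08:40–10:10, 14:40–15:00.
That is 3 disjoint pieces.

3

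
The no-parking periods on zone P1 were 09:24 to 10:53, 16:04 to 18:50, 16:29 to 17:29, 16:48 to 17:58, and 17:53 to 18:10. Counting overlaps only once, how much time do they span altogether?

4 h 15 min

Merged: 09:24–10:53, 16:04–18:50.
Lengths: 1 h 29 min + 2 h 46 min = 4 h 15 min.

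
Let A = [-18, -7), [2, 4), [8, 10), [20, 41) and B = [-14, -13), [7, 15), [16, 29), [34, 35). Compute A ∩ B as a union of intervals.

[-18, -7) meets the second set on [-14, -13).
[2, 4): no overlap with the second set.
[8, 10) meets the second set on [8, 10).
[20, 41) meets the second set on [20, 29), [34, 35).

[-14, -13) ∪ [8, 10) ∪ [20, 29) ∪ [34, 35)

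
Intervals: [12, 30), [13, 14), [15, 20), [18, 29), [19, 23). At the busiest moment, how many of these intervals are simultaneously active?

4

Walk the sorted start/end points keeping a running depth.
The depth first hits 4 at 19.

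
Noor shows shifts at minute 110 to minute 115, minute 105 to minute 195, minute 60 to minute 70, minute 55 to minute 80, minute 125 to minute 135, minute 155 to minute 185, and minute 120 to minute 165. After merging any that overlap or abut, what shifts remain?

minute 55 to minute 80, minute 105 to minute 195

Sort by start: minute 55 to minute 80, minute 60 to minute 70, minute 105 to minute 195, minute 110 to minute 115, minute 120 to minute 165, minute 125 to minute 135, minute 155 to minute 185.
minute 60 to minute 70 overlaps/touches minute 55 to minute 80 → extend to minute 55 to minute 80.
minute 105 to minute 195 is disjoint → start new block.
minute 110 to minute 115 overlaps/touches minute 105 to minute 195 → extend to minute 105 to minute 195.
minute 120 to minute 165 overlaps/touches minute 105 to minute 195 → extend to minute 105 to minute 195.
minute 125 to minute 135 overlaps/touches minute 105 to minute 195 → extend to minute 105 to minute 195.
minute 155 to minute 185 overlaps/touches minute 105 to minute 195 → extend to minute 105 to minute 195.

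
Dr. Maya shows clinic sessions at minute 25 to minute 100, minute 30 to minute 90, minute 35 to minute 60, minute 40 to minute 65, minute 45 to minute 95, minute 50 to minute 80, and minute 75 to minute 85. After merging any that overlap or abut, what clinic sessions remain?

minute 30 to minute 90 overlaps/touches minute 25 to minute 100 → extend to minute 25 to minute 100.
minute 35 to minute 60 overlaps/touches minute 25 to minute 100 → extend to minute 25 to minute 100.
minute 40 to minute 65 overlaps/touches minute 25 to minute 100 → extend to minute 25 to minute 100.
minute 45 to minute 95 overlaps/touches minute 25 to minute 100 → extend to minute 25 to minute 100.
minute 50 to minute 80 overlaps/touches minute 25 to minute 100 → extend to minute 25 to minute 100.
minute 75 to minute 85 overlaps/touches minute 25 to minute 100 → extend to minute 25 to minute 100.

minute 25 to minute 100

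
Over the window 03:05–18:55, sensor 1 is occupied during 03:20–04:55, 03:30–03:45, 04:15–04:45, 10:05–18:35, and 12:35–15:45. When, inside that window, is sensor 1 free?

03:05-03:20, 04:55-10:05, 18:35-18:55

The merged coverage is 03:20-04:55, 10:05-18:35.
Uncovered inside 03:05-18:55: 03:05-03:20, 04:55-10:05, 18:35-18:55.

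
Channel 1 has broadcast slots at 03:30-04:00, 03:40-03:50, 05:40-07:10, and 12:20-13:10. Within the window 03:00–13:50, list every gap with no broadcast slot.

Covered (merged): 03:30–04:00, 05:40–07:10, 12:20–13:10.
Gaps within 03:00–13:50: 03:00–03:30, 04:00–05:40, 07:10–12:20, 13:10–13:50.

03:00–03:30, 04:00–05:40, 07:10–12:20, 13:10–13:50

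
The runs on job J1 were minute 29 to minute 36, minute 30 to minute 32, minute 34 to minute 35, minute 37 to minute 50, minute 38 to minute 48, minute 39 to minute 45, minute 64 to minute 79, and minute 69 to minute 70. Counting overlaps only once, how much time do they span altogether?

Merged: minute 29 to minute 36, minute 37 to minute 50, minute 64 to minute 79.
Lengths: 7 minutes + 13 minutes + 15 minutes = 35 minutes.

35 minutes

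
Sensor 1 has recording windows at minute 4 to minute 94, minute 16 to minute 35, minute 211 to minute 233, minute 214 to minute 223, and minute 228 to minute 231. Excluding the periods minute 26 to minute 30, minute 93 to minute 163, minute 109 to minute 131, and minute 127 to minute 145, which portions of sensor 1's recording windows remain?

Merge the first list: minute 4 to minute 94, minute 211 to minute 233.
Merge the second list: minute 26 to minute 30, minute 93 to minute 163.
minute 4 to minute 94 \ B = minute 4 to minute 26, minute 30 to minute 93.
minute 211 to minute 233: nothing removed.

minute 4 to minute 26, minute 30 to minute 93, minute 211 to minute 233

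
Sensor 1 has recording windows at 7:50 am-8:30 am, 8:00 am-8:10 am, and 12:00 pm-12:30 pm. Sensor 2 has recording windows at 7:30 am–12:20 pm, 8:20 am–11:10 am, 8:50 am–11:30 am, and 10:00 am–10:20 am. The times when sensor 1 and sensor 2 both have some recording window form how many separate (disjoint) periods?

2

A, merged: 7:50 am-8:30 am, 12:00 pm-12:30 pm.
B, merged: 7:30 am-12:20 pm.
A ∩ B = 7:50 am-8:30 am, 12:00 pm-12:20 pm.
That is 2 disjoint pieces.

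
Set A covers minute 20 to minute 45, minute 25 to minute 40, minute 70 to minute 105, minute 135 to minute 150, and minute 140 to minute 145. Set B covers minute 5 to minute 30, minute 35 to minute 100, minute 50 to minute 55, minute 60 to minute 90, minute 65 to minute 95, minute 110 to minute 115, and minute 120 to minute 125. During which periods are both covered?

minute 20 to minute 30, minute 35 to minute 45, minute 70 to minute 100

Merge the first list: minute 20 to minute 45, minute 70 to minute 105, minute 135 to minute 150.
Merge the second list: minute 5 to minute 30, minute 35 to minute 100, minute 110 to minute 115, minute 120 to minute 125.
minute 20 to minute 45 meets the second set on minute 20 to minute 30, minute 35 to minute 45.
minute 70 to minute 105 meets the second set on minute 70 to minute 100.
minute 135 to minute 150: no overlap with the second set.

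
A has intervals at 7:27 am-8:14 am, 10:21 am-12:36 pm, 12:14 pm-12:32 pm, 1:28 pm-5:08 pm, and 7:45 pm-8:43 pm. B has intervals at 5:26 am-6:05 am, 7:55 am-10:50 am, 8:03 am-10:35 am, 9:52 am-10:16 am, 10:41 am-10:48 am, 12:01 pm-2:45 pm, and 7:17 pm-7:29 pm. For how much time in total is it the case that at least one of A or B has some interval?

11 h 30 min

A, merged: 7:27 am–8:14 am, 10:21 am–12:36 pm, 1:28 pm–5:08 pm, 7:45 pm–8:43 pm.
B, merged: 5:26 am–6:05 am, 7:55 am–10:50 am, 12:01 pm–2:45 pm, 7:17 pm–7:29 pm.
A ∪ B = 5:26 am–6:05 am, 7:27 am–5:08 pm, 7:17 pm–7:29 pm, 7:45 pm–8:43 pm.
Total: 39 min + 9 h 41 min + 12 min + 58 min = 11 h 30 min.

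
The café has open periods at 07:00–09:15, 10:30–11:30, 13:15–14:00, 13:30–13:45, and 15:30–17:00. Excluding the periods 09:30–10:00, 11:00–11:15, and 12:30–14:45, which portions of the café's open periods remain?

First set merges to 07:00–09:15, 10:30–11:30, 13:15–14:00, 15:30–17:00.
07:00–09:15: nothing removed.
10:30–11:30 \ B = 10:30–11:00, 11:15–11:30.
13:15–14:00: entirely removed.
15:30–17:00: nothing removed.

07:00–09:15, 10:30–11:00, 11:15–11:30, 15:30–17:00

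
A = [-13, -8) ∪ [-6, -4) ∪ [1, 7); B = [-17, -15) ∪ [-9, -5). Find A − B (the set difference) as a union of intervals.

[-13, -9) ∪ [-5, -4) ∪ [1, 7)

[-13, -8) \ B = [-13, -9).
[-6, -4) \ B = [-5, -4).
[1, 7): nothing removed.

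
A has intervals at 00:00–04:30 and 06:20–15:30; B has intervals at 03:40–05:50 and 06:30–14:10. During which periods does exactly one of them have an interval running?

00:00–03:40, 04:30–05:50, 06:20–06:30, 14:10–15:30

Only in the first: 00:00–03:40, 06:20–06:30, 14:10–15:30.
Only in the second: 04:30–05:50.
Together these are the periods covered by exactly one.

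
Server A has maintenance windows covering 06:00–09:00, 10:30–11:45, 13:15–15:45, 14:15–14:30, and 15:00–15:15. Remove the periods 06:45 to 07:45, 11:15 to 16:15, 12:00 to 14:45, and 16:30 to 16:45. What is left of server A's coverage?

06:00–06:45, 07:45–09:00, 10:30–11:15

A, merged: 06:00–09:00, 10:30–11:45, 13:15–15:45.
B, merged: 06:45–07:45, 11:15–16:15, 16:30–16:45.
06:00–09:00 \ B = 06:00–06:45, 07:45–09:00.
10:30–11:45 \ B = 10:30–11:15.
13:15–15:45: entirely removed.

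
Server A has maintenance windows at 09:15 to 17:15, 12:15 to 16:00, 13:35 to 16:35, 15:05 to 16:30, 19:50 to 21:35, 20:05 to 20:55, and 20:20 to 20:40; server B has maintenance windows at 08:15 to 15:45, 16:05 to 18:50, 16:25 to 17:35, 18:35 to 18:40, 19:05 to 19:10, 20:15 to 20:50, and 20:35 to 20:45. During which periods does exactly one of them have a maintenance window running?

08:15–09:15, 15:45–16:05, 17:15–18:50, 19:05–19:10, 19:50–20:15, 20:50–21:35

Merge the first list: 09:15–17:15, 19:50–21:35.
Merge the second list: 08:15–15:45, 16:05–18:50, 19:05–19:10, 20:15–20:50.
A but not B: 15:45–16:05, 19:50–20:15, 20:50–21:35.
B but not A: 08:15–09:15, 17:15–18:50, 19:05–19:10.
Combining gives A △ B.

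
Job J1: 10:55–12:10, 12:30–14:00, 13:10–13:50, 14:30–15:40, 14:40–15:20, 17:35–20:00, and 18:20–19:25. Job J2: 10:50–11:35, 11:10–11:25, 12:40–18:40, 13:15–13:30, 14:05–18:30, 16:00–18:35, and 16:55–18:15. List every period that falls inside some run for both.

10:55–11:35, 12:40–14:00, 14:30–15:40, 17:35–18:40

Merge the first list: 10:55–12:10, 12:30–14:00, 14:30–15:40, 17:35–20:00.
Merge the second list: 10:50–11:35, 12:40–18:40.
10:55–12:10 ∩ B → 10:55–11:35.
12:30–14:00 ∩ B → 12:40–14:00.
14:30–15:40 ∩ B → 14:30–15:40.
17:35–20:00 ∩ B → 17:35–18:40.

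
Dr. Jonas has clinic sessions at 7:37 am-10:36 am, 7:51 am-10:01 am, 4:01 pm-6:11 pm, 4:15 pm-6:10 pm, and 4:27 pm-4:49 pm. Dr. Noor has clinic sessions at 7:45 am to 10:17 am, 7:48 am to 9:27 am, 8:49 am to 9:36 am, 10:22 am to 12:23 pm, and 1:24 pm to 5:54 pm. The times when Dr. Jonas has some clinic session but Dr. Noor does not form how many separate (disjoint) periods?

Merge the first list: 7:37 am–10:36 am, 4:01 pm–6:11 pm.
Merge the second list: 7:45 am–10:17 am, 10:22 am–12:23 pm, 1:24 pm–5:54 pm.
A \ B = 7:37 am–7:45 am, 10:17 am–10:22 am, 5:54 pm–6:11 pm.
That is 3 disjoint pieces.

3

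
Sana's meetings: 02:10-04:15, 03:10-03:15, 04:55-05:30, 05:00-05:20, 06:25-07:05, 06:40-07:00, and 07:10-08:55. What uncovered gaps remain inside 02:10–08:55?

After merging, the occupied span is 02:10–04:15, 04:55–05:30, 06:25–07:05, 07:10–08:55.
Complement within 02:10–08:55: 04:15–04:55, 05:30–06:25, 07:05–07:10.

04:15–04:55, 05:30–06:25, 07:05–07:10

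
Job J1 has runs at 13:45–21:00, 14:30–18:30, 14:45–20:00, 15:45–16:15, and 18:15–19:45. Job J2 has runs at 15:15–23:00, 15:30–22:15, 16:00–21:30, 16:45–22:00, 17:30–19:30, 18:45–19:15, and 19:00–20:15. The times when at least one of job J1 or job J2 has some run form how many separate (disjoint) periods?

Merge the first list: 13:45-21:00.
Merge the second list: 15:15-23:00.
A ∪ B = 13:45-23:00.
That is 1 disjoint piece.

1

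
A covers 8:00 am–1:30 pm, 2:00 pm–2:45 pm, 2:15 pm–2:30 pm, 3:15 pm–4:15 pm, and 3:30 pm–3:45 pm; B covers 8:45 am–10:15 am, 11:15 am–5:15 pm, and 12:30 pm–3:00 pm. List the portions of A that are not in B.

A, merged: 8:00 am–1:30 pm, 2:00 pm–2:45 pm, 3:15 pm–4:15 pm.
B, merged: 8:45 am–10:15 am, 11:15 am–5:15 pm.
8:00 am–1:30 pm with B removed leaves 8:00 am–8:45 am, 10:15 am–11:15 am.
2:00 pm–2:45 pm lies entirely inside B → drops out.
3:15 pm–4:15 pm lies entirely inside B → drops out.

8:00 am–8:45 am, 10:15 am–11:15 am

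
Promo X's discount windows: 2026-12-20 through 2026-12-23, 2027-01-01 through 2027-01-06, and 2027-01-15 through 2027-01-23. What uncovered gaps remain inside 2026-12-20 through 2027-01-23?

The merged coverage is 2026-12-20 through 2026-12-23, 2027-01-01 through 2027-01-06, 2027-01-15 through 2027-01-23.
Complement within 2026-12-20 through 2027-01-23: 2026-12-24 through 2026-12-31, 2027-01-07 through 2027-01-14.

2026-12-24 through 2026-12-31, 2027-01-07 through 2027-01-14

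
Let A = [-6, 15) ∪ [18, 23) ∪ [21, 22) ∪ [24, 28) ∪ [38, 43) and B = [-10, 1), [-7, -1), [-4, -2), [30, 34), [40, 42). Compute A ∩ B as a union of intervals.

A, merged: [-6, 15), [18, 23), [24, 28), [38, 43).
B, merged: [-10, 1), [30, 34), [40, 42).
[-6, 15) ∩ B → [-6, 1).
[18, 23) meets no B interval.
[24, 28) meets no B interval.
[38, 43) ∩ B → [40, 42).

[-6, 1) ∪ [40, 42)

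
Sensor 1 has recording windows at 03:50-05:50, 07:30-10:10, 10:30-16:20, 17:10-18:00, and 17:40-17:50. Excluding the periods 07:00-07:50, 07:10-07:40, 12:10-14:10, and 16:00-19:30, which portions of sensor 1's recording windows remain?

A, merged: 03:50–05:50, 07:30–10:10, 10:30–16:20, 17:10–18:00.
B, merged: 07:00–07:50, 12:10–14:10, 16:00–19:30.
03:50–05:50: nothing removed.
07:30–10:10 \ B = 07:50–10:10.
10:30–16:20 \ B = 10:30–12:10, 14:10–16:00.
17:10–18:00: entirely removed.

03:50–05:50, 07:50–10:10, 10:30–12:10, 14:10–16:00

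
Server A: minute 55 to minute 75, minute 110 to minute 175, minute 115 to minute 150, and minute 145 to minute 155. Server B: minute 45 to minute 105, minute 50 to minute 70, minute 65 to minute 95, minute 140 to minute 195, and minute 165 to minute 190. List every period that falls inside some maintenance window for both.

minute 55 to minute 75, minute 140 to minute 175

Merge the first list: minute 55 to minute 75, minute 110 to minute 175.
Merge the second list: minute 45 to minute 105, minute 140 to minute 195.
minute 55 to minute 75 meets the second set on minute 55 to minute 75.
minute 110 to minute 175 meets the second set on minute 140 to minute 175.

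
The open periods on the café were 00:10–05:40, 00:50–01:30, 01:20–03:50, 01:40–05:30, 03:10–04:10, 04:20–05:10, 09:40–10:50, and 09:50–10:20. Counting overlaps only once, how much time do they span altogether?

6 h 40 min

Merged: 00:10–05:40, 09:40–10:50.
Lengths: 5 h 30 min + 1 h 10 min = 6 h 40 min.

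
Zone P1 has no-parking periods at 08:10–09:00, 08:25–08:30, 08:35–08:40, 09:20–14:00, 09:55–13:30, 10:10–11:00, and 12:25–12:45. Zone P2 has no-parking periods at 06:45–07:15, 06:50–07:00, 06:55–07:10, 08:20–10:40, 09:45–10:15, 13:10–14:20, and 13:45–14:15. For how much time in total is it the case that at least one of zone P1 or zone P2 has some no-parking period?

6 h 40 min

A, merged: 08:10–09:00, 09:20–14:00.
B, merged: 06:45–07:15, 08:20–10:40, 13:10–14:20.
A ∪ B = 06:45–07:15, 08:10–14:20.
Total: 30 min + 6 h 10 min = 6 h 40 min.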